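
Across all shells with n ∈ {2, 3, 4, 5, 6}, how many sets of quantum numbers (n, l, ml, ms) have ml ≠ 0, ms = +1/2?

Count contributing orbitals for each principal shell:
n=2 → 2; n=3 → 6; n=4 → 12; n=5 → 20; n=6 → 30.
Orbitals: 2 + 6 + 12 + 20 + 30 = 70. With ms fixed to +1/2 there is one state per orbital, so 70 states.

70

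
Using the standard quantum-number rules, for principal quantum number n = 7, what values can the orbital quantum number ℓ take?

ℓ is an integer with 0 ≤ ℓ ≤ n−1, so for n = 7: ℓ = 0, 1, 2, 3, 4, 5, 6.

0, 1, 2, 3, 4, 5, 6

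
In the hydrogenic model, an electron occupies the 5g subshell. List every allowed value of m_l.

The 5g subshell has l = 4, and m_l takes every integer from −l to +l. With l = 4 that gives the 9 values -4, -3, -2, -1, 0, 1, 2, 3, 4.

-4, -3, -2, -1, 0, 1, 2, 3, 4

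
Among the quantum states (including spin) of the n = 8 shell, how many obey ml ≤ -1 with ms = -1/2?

The (l, ml) pairs meeting ml ≤ -1 give: l=1 → 1; l=2 → 2; l=3 → 3; l=4 → 4; l=5 → 5; l=6 → 6; l=7 → 7.
Orbitals: 1 + 2 + 3 + 4 + 5 + 6 + 7 = 28. With ms fixed to a single value there is one state per orbital, giving 28 states.

28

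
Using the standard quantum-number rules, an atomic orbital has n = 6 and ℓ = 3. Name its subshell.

ℓ = 3 corresponds to the letter 'f', so the subshell is 6f.

6f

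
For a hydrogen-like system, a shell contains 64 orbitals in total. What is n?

n² = 64 ⇒ n = 8.

n = 8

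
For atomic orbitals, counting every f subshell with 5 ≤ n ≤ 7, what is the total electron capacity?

An f subshell (l = 3) exists for every n ≥ 4, so shells n = 5, 6, 7 each contribute one — 3 subshells.
Since each f subshell holds 2(2·3+1) = 14 electrons, the total is 3 × 14 = 42.

42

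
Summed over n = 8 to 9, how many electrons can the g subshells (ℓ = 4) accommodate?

A g subshell (ℓ = 4) exists for every n ≥ 5, so shells n = 8, 9 each contribute one — 2 subshells.
Since each g subshell holds 2(2·4+1) = 18 electrons, the total is 2 × 18 = 36.

36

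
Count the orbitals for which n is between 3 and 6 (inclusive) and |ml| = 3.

12

For each n in the range, tally the orbitals obeying |ml| = 3:
n=4 → 2; n=5 → 4; n=6 → 6.
Total orbitals: 2 + 4 + 6 = 12.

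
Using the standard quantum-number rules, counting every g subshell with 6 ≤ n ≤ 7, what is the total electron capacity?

36

A g subshell (l = 4) exists for every n ≥ 5, so shells n = 6, 7 each contribute one — 2 subshells.
Since each g subshell holds 2(2·4+1) = 18 electrons, the total is 2 × 18 = 36.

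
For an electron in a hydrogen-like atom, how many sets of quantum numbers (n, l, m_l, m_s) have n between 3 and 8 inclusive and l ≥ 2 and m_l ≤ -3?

Per-shell orbital counts meeting the constraint:
n=4 → 1; n=5 → 3; n=6 → 6; n=7 → 10; n=8 → 15.
Orbitals: 1 + 3 + 6 + 10 + 15 = 35. Including both spin states (m_s = ±1/2) gives 2 × 35 = 70 states.

70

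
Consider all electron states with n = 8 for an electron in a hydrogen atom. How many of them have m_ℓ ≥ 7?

With n = 8 the allowed ℓ are 0, 1, …, 7.
Contributions: ℓ=7 → 1.
Orbitals: 1. Each orbital carries two spin states, so 1 × 2 = 2 states.

2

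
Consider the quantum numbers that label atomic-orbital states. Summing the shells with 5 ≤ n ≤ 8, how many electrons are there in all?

348

Shell n has n² orbitals: 5²=25 + 6²=36 + 7²=49 + 8²=64 = 174 orbitals.
Two spin states per orbital: 2 × 174 = 348 electrons.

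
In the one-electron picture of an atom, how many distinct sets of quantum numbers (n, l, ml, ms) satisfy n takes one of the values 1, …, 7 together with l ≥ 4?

124

Treat each shell separately and count matching orbitals:
n=5 → 9; n=6 → 20; n=7 → 33.
Orbitals: 9 + 20 + 33 = 62. Including both spin states (ms = ±1/2) gives 2 × 62 = 124 states.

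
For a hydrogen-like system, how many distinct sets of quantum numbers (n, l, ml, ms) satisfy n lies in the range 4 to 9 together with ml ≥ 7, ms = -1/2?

Count contributing orbitals for each principal shell:
n=8 → 1; n=9 → 3.
Orbitals: 1 + 3 = 4. With ms fixed to -1/2 there is one state per orbital, so 4 states.

4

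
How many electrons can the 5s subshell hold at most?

A subshell with ℓ = 0 has 2ℓ+1 = 1 orbital, each holding 2 electrons (spin ±1/2), so 1 × 2 = 2.

2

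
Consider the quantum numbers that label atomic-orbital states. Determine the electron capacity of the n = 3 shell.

A shell holds 2n² electrons: 2 × 3² = 2 × 9 = 18.

18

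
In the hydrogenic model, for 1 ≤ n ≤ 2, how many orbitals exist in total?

5

Total orbitals = 1² + 2² = 5.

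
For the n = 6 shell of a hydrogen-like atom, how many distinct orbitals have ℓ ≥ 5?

11

Per ℓ-value: ℓ=5 → 11.
Total orbitals: 11.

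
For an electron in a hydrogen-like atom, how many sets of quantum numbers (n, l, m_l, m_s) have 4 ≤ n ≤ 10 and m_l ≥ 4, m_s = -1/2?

56

Work shell by shell — for each n, count the (l, m_l) pairs that satisfy m_l ≥ 4:
n=5 → 1; n=6 → 3; n=7 → 6; n=8 → 10; n=9 → 15; n=10 → 21.
Orbitals: 1 + 3 + 6 + 10 + 15 + 21 = 56. With m_s fixed to -1/2 there is one state per orbital, so 56 states.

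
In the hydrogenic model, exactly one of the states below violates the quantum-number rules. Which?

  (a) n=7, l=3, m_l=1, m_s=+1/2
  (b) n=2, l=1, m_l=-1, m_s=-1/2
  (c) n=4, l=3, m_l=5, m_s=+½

(c) has |m_l| = 5 > l = 3, violating −l ≤ m_l ≤ l.
The remaining sets (a), (b) satisfy all four rules.

(c)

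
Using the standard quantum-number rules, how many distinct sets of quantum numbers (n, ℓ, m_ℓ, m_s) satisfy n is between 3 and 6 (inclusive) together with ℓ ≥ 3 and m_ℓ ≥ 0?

56

For each n in the range, tally the orbitals obeying ℓ ≥ 3 and m_ℓ ≥ 0:
n=4 → 4; n=5 → 9; n=6 → 15.
Orbitals: 4 + 9 + 15 = 28. Including both spin states (m_s = ±1/2) gives 2 × 28 = 56 states.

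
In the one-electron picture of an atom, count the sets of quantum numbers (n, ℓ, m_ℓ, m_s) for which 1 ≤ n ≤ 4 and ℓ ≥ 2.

34

Work shell by shell — for each n, count the (ℓ, m_ℓ) pairs that satisfy ℓ ≥ 2:
n=3 → 5; n=4 → 12.
Orbitals: 5 + 12 = 17. Including both spin states (m_s = ±1/2) gives 2 × 17 = 34 states.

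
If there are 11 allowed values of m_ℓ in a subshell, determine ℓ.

m_ℓ ranges over 2ℓ+1 integers, so 2ℓ+1 = 11 ⇒ ℓ = 5.

ℓ = 5 (h)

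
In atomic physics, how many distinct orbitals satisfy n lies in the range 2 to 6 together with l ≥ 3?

Per-shell orbital counts meeting the constraint:
n=4 → 7; n=5 → 16; n=6 → 27.
Total orbitals: 7 + 16 + 27 = 50.

50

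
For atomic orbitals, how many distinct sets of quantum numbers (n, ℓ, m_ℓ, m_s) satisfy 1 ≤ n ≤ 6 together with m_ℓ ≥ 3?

20

For each n in the range, tally the orbitals obeying m_ℓ ≥ 3:
n=4 → 1; n=5 → 3; n=6 → 6.
Orbitals: 1 + 3 + 6 = 10. Including both spin states (m_s = ±1/2) gives 2 × 10 = 20 states.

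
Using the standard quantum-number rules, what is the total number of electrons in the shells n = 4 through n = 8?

380

Shell n has n² orbitals: 4²=16 + 5²=25 + 6²=36 + 7²=49 + 8²=64 = 190 orbitals.
Two spin states per orbital: 2 × 190 = 380 electrons.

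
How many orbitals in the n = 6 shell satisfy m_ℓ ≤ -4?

3

The (ℓ, m_ℓ) pairs meeting m_ℓ ≤ -4 give: ℓ=4 → 1; ℓ=5 → 2.
Total orbitals: 1 + 2 = 3.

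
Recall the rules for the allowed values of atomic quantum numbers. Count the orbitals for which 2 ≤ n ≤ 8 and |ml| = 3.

Treat each shell separately and count matching orbitals:
n=4 → 2; n=5 → 4; n=6 → 6; n=7 → 8; n=8 → 10.
Total orbitals: 2 + 4 + 6 + 8 + 10 = 30.

30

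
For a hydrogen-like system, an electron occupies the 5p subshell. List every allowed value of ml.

-1, 0, 1

The 5p subshell has l = 1, and ml takes every integer from −l to +l. With l = 1 that gives the 3 values -1, 0, 1.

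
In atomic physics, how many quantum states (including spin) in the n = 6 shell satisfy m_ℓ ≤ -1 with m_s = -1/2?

15

Per ℓ-value: ℓ=1 → 1; ℓ=2 → 2; ℓ=3 → 3; ℓ=4 → 4; ℓ=5 → 5.
Orbitals: 1 + 2 + 3 + 4 + 5 = 15. With m_s fixed to a single value there is one state per orbital, giving 15 states.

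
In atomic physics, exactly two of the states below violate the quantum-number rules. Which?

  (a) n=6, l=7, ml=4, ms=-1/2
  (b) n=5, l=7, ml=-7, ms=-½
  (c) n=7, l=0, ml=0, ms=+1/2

(a) and (b)

(a) has l = 7 ≥ n = 6, violating 0 ≤ l ≤ n−1.
(b) has l = 7 ≥ n = 5, violating 0 ≤ l ≤ n−1.
The remaining set (c) satisfies all four rules.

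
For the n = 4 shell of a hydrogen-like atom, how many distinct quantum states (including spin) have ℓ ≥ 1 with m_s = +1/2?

15

Contributions: ℓ=1 → 3; ℓ=2 → 5; ℓ=3 → 7.
Orbitals: 3 + 5 + 7 = 15. With m_s fixed to a single value there is one state per orbital, giving 15 states.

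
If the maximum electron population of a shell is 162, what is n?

n = 9

2n² = 162 ⇒ n² = 81 ⇒ n = 9.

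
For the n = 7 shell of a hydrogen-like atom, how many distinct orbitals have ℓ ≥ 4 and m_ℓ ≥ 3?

9

Go through ℓ = 0, …, 6 (the values permitted for n = 7).
Contributions: ℓ=4 → 2; ℓ=5 → 3; ℓ=6 → 4.
Total orbitals: 2 + 3 + 4 = 9.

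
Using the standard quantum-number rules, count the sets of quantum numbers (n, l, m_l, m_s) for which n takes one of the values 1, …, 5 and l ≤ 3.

92

Treat each shell separately and count matching orbitals:
n=1 → 1; n=2 → 4; n=3 → 9; n=4 → 16; n=5 → 16.
Orbitals: 1 + 4 + 9 + 16 + 16 = 46. Including both spin states (m_s = ±1/2) gives 2 × 46 = 92 states.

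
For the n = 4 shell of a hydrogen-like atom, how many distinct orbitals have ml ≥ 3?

Go through l = 0, …, 3 (the values permitted for n = 4).
The (l, ml) pairs meeting ml ≥ 3 give: l=3 → 1.
Total orbitals: 1.

1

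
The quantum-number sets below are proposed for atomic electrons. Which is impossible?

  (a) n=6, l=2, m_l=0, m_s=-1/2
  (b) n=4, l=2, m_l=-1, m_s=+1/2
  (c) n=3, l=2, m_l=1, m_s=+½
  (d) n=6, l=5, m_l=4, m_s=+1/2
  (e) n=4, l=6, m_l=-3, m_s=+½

(e)

(e) has l = 6 ≥ n = 4, violating 0 ≤ l ≤ n−1.
The remaining sets (a), (b), (c), (d) satisfy all four rules.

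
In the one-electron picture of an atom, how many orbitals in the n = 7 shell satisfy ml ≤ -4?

6

With n = 7 the allowed l are 0, 1, …, 6.
Per l-value: l=4 → 1; l=5 → 2; l=6 → 3.
Total orbitals: 1 + 2 + 3 = 6.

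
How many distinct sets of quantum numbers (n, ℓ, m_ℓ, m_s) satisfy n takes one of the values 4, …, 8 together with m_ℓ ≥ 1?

160

Work shell by shell — for each n, count the (ℓ, m_ℓ) pairs that satisfy m_ℓ ≥ 1:
n=4 → 6; n=5 → 10; n=6 → 15; n=7 → 21; n=8 → 28.
Orbitals: 6 + 10 + 15 + 21 + 28 = 80. Including both spin states (m_s = ±1/2) gives 2 × 80 = 160 states.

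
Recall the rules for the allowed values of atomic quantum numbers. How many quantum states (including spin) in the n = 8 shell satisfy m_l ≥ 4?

The (l, m_l) pairs meeting m_l ≥ 4 give: l=4 → 1; l=5 → 2; l=6 → 3; l=7 → 4.
Orbitals: 1 + 2 + 3 + 4 = 10. Each orbital carries two spin states, so 10 × 2 = 20 states.

20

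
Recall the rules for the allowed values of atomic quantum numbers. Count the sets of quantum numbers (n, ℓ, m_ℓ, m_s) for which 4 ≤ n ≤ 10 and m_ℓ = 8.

6

Go shell by shell, enumerating (ℓ, m_ℓ) with m_ℓ = 8:
n=9 → 1; n=10 → 2.
Orbitals: 1 + 2 = 3. Including both spin states (m_s = ±1/2) gives 2 × 3 = 6 states.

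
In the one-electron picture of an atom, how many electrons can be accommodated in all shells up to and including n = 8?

Total orbitals = 1² + 2² + 3² + 4² + 5² + 6² + 7² + 8² = 204. Doubling for spin gives 408 electrons.

408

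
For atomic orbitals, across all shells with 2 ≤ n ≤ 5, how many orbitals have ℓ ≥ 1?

Go shell by shell, enumerating (ℓ, m_ℓ) with ℓ ≥ 1:
n=2 → 3; n=3 → 8; n=4 → 15; n=5 → 24.
Total orbitals: 3 + 8 + 15 + 24 = 50.

50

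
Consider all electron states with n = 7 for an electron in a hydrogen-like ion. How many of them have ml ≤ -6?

The n = 7 shell has l = 0 through 6; check each.
The (l, ml) pairs meeting ml ≤ -6 give: l=6 → 1.
Orbitals: 1. Each orbital carries two spin states, so 1 × 2 = 2 states.

2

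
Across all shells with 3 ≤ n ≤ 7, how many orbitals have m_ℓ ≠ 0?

Count contributing orbitals for each principal shell:
n=3 → 6; n=4 → 12; n=5 → 20; n=6 → 30; n=7 → 42.
Total orbitals: 6 + 12 + 20 + 30 + 42 = 110.

110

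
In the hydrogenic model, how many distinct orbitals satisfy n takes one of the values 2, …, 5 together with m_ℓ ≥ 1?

20

Count contributing orbitals for each principal shell:
n=2 → 1; n=3 → 3; n=4 → 6; n=5 → 10.
Total orbitals: 1 + 3 + 6 + 10 = 20.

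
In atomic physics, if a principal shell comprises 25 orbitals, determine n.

n = 5

n² = 25 ⇒ n = 5.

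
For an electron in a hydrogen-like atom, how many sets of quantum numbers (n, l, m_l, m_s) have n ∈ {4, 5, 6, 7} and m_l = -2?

Per-shell orbital counts meeting the constraint:
n=4 → 2; n=5 → 3; n=6 → 4; n=7 → 5.
Orbitals: 2 + 3 + 4 + 5 = 14. Including both spin states (m_s = ±1/2) gives 2 × 14 = 28 states.

28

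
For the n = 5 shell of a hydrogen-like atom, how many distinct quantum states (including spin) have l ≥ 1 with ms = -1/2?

24

For n = 5, l ranges over 0 … 4.
Per l-value: l=1 → 3; l=2 → 5; l=3 → 7; l=4 → 9.
Orbitals: 3 + 5 + 7 + 9 = 24. With ms fixed to a single value there is one state per orbital, giving 24 states.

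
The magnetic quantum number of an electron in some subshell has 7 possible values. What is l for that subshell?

l = 3

m_l ranges over 2l+1 integers, so 2l+1 = 7 ⇒ l = 3.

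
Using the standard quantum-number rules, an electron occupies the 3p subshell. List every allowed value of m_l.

-1, 0, 1

The 3p subshell has l = 1, and m_l takes every integer from −l to +l. With l = 1 that gives the 3 values -1, 0, 1.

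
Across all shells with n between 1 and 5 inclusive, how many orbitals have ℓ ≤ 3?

Treat each shell separately and count matching orbitals:
n=1 → 1; n=2 → 4; n=3 → 9; n=4 → 16; n=5 → 16.
Total orbitals: 1 + 4 + 9 + 16 + 16 = 46.

46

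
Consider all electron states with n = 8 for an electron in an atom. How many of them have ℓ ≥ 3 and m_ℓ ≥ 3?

30

The n = 8 shell has ℓ = 0 through 7; check each.
Per ℓ-value: ℓ=3 → 1; ℓ=4 → 2; ℓ=5 → 3; ℓ=6 → 4; ℓ=7 → 5.
Orbitals: 1 + 2 + 3 + 4 + 5 = 15. Each orbital carries two spin states, so 15 × 2 = 30 states.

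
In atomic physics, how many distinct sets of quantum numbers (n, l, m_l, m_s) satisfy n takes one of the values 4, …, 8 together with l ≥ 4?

220

Per-shell orbital counts meeting the constraint:
n=5 → 9; n=6 → 20; n=7 → 33; n=8 → 48.
Orbitals: 9 + 20 + 33 + 48 = 110. Including both spin states (m_s = ±1/2) gives 2 × 110 = 220 states.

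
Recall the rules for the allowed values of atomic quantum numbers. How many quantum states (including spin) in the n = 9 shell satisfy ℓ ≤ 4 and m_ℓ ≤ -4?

With n = 9 the allowed ℓ are 0, 1, …, 8.
Orbitals with ℓ ≤ 4 and m_ℓ ≤ -4, by ℓ: ℓ=4 → 1.
Orbitals: 1. Each orbital carries two spin states, so 1 × 2 = 2 states.

2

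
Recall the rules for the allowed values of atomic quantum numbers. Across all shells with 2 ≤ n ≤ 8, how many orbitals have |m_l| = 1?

Go shell by shell, enumerating (l, m_l) with |m_l| = 1:
n=2 → 2; n=3 → 4; n=4 → 6; n=5 → 8; n=6 → 10; n=7 → 12; n=8 → 14.
Total orbitals: 2 + 4 + 6 + 8 + 10 + 12 + 14 = 56.

56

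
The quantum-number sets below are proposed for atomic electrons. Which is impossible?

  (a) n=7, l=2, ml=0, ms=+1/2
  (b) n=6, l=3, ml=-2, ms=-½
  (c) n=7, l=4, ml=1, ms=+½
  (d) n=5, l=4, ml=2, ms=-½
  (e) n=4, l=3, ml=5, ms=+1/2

(e) has |ml| = 5 > l = 3, violating −l ≤ ml ≤ l.
The remaining sets (a), (b), (c), (d) satisfy all four rules.

(e)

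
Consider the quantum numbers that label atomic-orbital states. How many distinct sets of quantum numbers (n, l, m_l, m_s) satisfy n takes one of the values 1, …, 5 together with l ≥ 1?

For each n in the range, tally the orbitals obeying l ≥ 1:
n=2 → 3; n=3 → 8; n=4 → 15; n=5 → 24.
Orbitals: 3 + 8 + 15 + 24 = 50. Including both spin states (m_s = ±1/2) gives 2 × 50 = 100 states.

100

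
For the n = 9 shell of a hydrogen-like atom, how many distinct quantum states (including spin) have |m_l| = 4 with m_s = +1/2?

10

Go through l = 0, …, 8 (the values permitted for n = 9).
Orbitals with |m_l| = 4, by l: l=4 → 2; l=5 → 2; l=6 → 2; l=7 → 2; l=8 → 2.
Orbitals: 2 + 2 + 2 + 2 + 2 = 10. With m_s fixed to a single value there is one state per orbital, giving 10 states.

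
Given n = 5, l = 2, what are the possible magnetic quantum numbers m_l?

-2, -1, 0, 1, 2

m_l takes every integer from −l to +l. With l = 2 that gives the 5 values -2, -1, 0, 1, 2.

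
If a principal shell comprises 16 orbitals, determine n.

n = 4

n² = 16 ⇒ n = 4.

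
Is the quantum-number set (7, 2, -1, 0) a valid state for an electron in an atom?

The spin quantum number for an electron can only be m_s = +1/2 or −1/2; m_s = 0 is not one of those.

No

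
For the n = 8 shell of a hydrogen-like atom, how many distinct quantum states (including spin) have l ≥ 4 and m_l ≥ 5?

For n = 8, l ranges over 0 … 7.
Contributions: l=5 → 1; l=6 → 2; l=7 → 3.
Orbitals: 1 + 2 + 3 = 6. Each orbital carries two spin states, so 6 × 2 = 12 states.

12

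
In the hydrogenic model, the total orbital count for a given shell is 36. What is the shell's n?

n = 6

n² = 36 ⇒ n = 6.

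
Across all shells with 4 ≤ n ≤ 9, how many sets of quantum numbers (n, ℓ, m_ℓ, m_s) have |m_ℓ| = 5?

For each n in the range, tally the orbitals obeying |m_ℓ| = 5:
n=6 → 2; n=7 → 4; n=8 → 6; n=9 → 8.
Orbitals: 2 + 4 + 6 + 8 = 20. Including both spin states (m_s = ±1/2) gives 2 × 20 = 40 states.

40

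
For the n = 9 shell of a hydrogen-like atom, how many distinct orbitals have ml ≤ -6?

Go through l = 0, …, 8 (the values permitted for n = 9).
Contributions: l=6 → 1; l=7 → 2; l=8 → 3.
Total orbitals: 1 + 2 + 3 = 6.

6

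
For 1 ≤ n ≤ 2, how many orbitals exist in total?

5

Total orbitals = 1² + 2² = 5.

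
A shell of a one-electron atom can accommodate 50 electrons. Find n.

n = 5

2n² = 50 ⇒ n² = 25 ⇒ n = 5.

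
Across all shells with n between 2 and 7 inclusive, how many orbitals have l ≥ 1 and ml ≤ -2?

35

Work shell by shell — for each n, count the (l, ml) pairs that satisfy l ≥ 1 and ml ≤ -2:
n=3 → 1; n=4 → 3; n=5 → 6; n=6 → 10; n=7 → 15.
Total orbitals: 1 + 3 + 6 + 10 + 15 = 35.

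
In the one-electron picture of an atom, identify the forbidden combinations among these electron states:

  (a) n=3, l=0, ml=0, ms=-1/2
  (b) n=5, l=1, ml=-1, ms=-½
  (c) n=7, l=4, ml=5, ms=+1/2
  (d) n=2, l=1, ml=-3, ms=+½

(c) and (d)

(c) has |ml| = 5 > l = 4, violating −l ≤ ml ≤ l.
(d) has |ml| = 3 > l = 1, violating −l ≤ ml ≤ l.
The remaining sets (a), (b) satisfy all four rules.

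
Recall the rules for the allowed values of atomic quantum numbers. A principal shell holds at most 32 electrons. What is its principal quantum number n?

2n² = 32 ⇒ n² = 16 ⇒ n = 4.

n = 4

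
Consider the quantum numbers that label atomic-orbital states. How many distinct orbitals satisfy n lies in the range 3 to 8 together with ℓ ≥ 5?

74

Count contributing orbitals for each principal shell:
n=6 → 11; n=7 → 24; n=8 → 39.
Total orbitals: 11 + 24 + 39 = 74.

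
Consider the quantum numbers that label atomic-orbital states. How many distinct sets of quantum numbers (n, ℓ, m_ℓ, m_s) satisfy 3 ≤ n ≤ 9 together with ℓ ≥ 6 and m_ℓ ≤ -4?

44

Per-shell orbital counts meeting the constraint:
n=7 → 3; n=8 → 7; n=9 → 12.
Orbitals: 3 + 7 + 12 = 22. Including both spin states (m_s = ±1/2) gives 2 × 22 = 44 states.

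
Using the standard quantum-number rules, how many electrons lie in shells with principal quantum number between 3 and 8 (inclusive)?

Shell n has n² orbitals: 3²=9 + 4²=16 + 5²=25 + 6²=36 + 7²=49 + 8²=64 = 199 orbitals.
Two spin states per orbital: 2 × 199 = 398 electrons.

398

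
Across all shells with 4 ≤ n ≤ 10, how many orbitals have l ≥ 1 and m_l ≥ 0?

203

For each n in the range, tally the orbitals obeying l ≥ 1 and m_l ≥ 0:
n=4 → 9; n=5 → 14; n=6 → 20; n=7 → 27; n=8 → 35; n=9 → 44; n=10 → 54.
Total orbitals: 9 + 14 + 20 + 27 + 35 + 44 + 54 = 203.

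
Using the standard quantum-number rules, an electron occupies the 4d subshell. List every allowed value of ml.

-2, -1, 0, 1, 2

The 4d subshell has l = 2, and ml takes every integer from −l to +l. With l = 2 that gives the 5 values -2, -1, 0, 1, 2.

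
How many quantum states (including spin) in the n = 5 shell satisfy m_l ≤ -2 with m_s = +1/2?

The n = 5 shell has l = 0 through 4; check each.
Per l-value: l=2 → 1; l=3 → 2; l=4 → 3.
Orbitals: 1 + 2 + 3 = 6. With m_s fixed to a single value there is one state per orbital, giving 6 states.

6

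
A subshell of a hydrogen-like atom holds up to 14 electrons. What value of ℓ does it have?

2(2ℓ+1) = 14 ⇒ 2ℓ+1 = 7 ⇒ ℓ = 3.

ℓ = 3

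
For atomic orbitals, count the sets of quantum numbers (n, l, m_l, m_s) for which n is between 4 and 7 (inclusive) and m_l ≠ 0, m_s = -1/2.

104

Count contributing orbitals for each principal shell:
n=4 → 12; n=5 → 20; n=6 → 30; n=7 → 42.
Orbitals: 12 + 20 + 30 + 42 = 104. With m_s fixed to -1/2 there is one state per orbital, so 104 states.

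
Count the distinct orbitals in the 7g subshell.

A subshell has 2l+1 orbitals; with l = 4, that's 9.

9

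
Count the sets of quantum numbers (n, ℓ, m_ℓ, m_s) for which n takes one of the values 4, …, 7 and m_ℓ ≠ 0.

208

Work shell by shell — for each n, count the (ℓ, m_ℓ) pairs that satisfy m_ℓ ≠ 0:
n=4 → 12; n=5 → 20; n=6 → 30; n=7 → 42.
Orbitals: 12 + 20 + 30 + 42 = 104. Including both spin states (m_s = ±1/2) gives 2 × 104 = 208 states.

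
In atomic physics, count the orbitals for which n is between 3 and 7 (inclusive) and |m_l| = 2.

30

Work shell by shell — for each n, count the (l, m_l) pairs that satisfy |m_l| = 2:
n=3 → 2; n=4 → 4; n=5 → 6; n=6 → 8; n=7 → 10.
Total orbitals: 2 + 4 + 6 + 8 + 10 = 30.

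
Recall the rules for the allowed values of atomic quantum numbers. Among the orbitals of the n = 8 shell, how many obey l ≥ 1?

Go through l = 0, …, 7 (the values permitted for n = 8).
Per l-value: l=1 → 3; l=2 → 5; l=3 → 7; l=4 → 9; l=5 → 11; l=6 → 13; l=7 → 15.
Total orbitals: 3 + 5 + 7 + 9 + 11 + 13 + 15 = 63.

63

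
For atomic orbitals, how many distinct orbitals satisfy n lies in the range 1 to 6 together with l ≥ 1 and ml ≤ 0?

50

Go shell by shell, enumerating (l, ml) with l ≥ 1 and ml ≤ 0:
n=2 → 2; n=3 → 5; n=4 → 9; n=5 → 14; n=6 → 20.
Total orbitals: 2 + 5 + 9 + 14 + 20 = 50.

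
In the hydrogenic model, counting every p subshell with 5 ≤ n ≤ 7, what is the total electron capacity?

A p subshell (l = 1) exists for every n ≥ 2, so shells n = 5, 6, 7 each contribute one — 3 subshells.
Since each p subshell holds 2(2·1+1) = 6 electrons, the total is 3 × 6 = 18.

18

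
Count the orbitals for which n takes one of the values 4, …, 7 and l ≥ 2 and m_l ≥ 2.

Per-shell orbital counts meeting the constraint:
n=4 → 3; n=5 → 6; n=6 → 10; n=7 → 15.
Total orbitals: 3 + 6 + 10 + 15 = 34.

34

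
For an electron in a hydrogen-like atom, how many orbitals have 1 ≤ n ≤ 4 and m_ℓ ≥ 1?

10

Per-shell orbital counts meeting the constraint:
n=2 → 1; n=3 → 3; n=4 → 6.
Total orbitals: 1 + 3 + 6 = 10.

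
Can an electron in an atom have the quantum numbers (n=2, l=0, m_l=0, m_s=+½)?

Valid

n = 2 is a positive integer. l = 0 satisfies 0 ≤ l ≤ n−1 = 1. m_l = 0 lies in the range −l … +l (here 0). m_s = +1/2 is one of ±1/2.
All four constraints are satisfied.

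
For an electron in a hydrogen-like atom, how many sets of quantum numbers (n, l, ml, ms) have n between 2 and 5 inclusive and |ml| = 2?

Count contributing orbitals for each principal shell:
n=3 → 2; n=4 → 4; n=5 → 6.
Orbitals: 2 + 4 + 6 = 12. Including both spin states (ms = ±1/2) gives 2 × 12 = 24 states.

24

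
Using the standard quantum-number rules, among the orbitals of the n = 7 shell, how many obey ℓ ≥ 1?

Go through ℓ = 0, …, 6 (the values permitted for n = 7).
Per ℓ-value: ℓ=1 → 3; ℓ=2 → 5; ℓ=3 → 7; ℓ=4 → 9; ℓ=5 → 11; ℓ=6 → 13.
Total orbitals: 3 + 5 + 7 + 9 + 11 + 13 = 48.

48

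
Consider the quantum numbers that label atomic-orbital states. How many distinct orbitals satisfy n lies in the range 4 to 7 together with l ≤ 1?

16

Treat each shell separately and count matching orbitals:
n=4 → 4; n=5 → 4; n=6 → 4; n=7 → 4.
Total orbitals: 4 + 4 + 4 + 4 = 16.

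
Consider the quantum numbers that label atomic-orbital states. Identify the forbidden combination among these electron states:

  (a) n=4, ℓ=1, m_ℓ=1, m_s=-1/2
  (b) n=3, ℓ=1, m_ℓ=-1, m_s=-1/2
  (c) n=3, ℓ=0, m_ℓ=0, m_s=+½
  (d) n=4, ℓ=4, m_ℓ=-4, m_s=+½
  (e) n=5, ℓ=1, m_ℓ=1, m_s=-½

(d)

(d) has ℓ = 4 ≥ n = 4, violating 0 ≤ ℓ ≤ n−1.
The remaining sets (a), (b), (c), (e) satisfy all four rules.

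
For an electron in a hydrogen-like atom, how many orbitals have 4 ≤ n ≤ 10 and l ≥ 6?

150

Per-shell orbital counts meeting the constraint:
n=7 → 13; n=8 → 28; n=9 → 45; n=10 → 64.
Total orbitals: 13 + 28 + 45 + 64 = 150.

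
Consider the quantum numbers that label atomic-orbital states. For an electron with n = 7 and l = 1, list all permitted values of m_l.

m_l takes every integer from −l to +l. With l = 1 that gives the 3 values -1, 0, 1.

-1, 0, 1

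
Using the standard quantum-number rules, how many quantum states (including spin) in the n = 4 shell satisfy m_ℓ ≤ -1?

The (ℓ, m_ℓ) pairs meeting m_ℓ ≤ -1 give: ℓ=1 → 1; ℓ=2 → 2; ℓ=3 → 3.
Orbitals: 1 + 2 + 3 = 6. Each orbital carries two spin states, so 6 × 2 = 12 states.

12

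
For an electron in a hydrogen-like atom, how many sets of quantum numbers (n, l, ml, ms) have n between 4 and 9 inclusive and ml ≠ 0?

Work shell by shell — for each n, count the (l, ml) pairs that satisfy ml ≠ 0:
n=4 → 12; n=5 → 20; n=6 → 30; n=7 → 42; n=8 → 56; n=9 → 72.
Orbitals: 12 + 20 + 30 + 42 + 56 + 72 = 232. Including both spin states (ms = ±1/2) gives 2 × 232 = 464 states.

464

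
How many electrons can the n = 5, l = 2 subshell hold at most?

10

A subshell with l = 2 has 2l+1 = 5 orbitals, each holding 2 electrons (spin ±1/2), so 5 × 2 = 10.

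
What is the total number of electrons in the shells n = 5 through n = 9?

Shell n has n² orbitals: 5²=25 + 6²=36 + 7²=49 + 8²=64 + 9²=81 = 255 orbitals.
Two spin states per orbital: 2 × 255 = 510 electrons.

510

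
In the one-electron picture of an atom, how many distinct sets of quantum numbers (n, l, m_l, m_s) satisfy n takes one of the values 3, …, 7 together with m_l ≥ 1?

110

For each n in the range, tally the orbitals obeying m_l ≥ 1:
n=3 → 3; n=4 → 6; n=5 → 10; n=6 → 15; n=7 → 21.
Orbitals: 3 + 6 + 10 + 15 + 21 = 55. Including both spin states (m_s = ±1/2) gives 2 × 55 = 110 states.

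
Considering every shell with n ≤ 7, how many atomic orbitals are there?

140

Total orbitals = 1² + 2² + 3² + 4² + 5² + 6² + 7² = 140.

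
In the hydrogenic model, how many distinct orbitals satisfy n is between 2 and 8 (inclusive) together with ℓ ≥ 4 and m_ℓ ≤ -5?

10

Work shell by shell — for each n, count the (ℓ, m_ℓ) pairs that satisfy ℓ ≥ 4 and m_ℓ ≤ -5:
n=6 → 1; n=7 → 3; n=8 → 6.
Total orbitals: 1 + 3 + 6 = 10.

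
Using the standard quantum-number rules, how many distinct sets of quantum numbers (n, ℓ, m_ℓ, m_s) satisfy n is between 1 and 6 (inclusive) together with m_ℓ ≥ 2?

40

For each n in the range, tally the orbitals obeying m_ℓ ≥ 2:
n=3 → 1; n=4 → 3; n=5 → 6; n=6 → 10.
Orbitals: 1 + 3 + 6 + 10 = 20. Including both spin states (m_s = ±1/2) gives 2 × 20 = 40 states.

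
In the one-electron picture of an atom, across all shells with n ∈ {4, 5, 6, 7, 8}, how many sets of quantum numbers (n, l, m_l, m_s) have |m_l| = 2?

Work shell by shell — for each n, count the (l, m_l) pairs that satisfy |m_l| = 2:
n=4 → 4; n=5 → 6; n=6 → 8; n=7 → 10; n=8 → 12.
Orbitals: 4 + 6 + 8 + 10 + 12 = 40. Including both spin states (m_s = ±1/2) gives 2 × 40 = 80 states.

80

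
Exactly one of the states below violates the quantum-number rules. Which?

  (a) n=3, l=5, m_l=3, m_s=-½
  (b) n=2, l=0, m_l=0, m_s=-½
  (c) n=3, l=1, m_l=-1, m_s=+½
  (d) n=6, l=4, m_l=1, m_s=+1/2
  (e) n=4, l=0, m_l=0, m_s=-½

(a) has l = 5 ≥ n = 3, violating 0 ≤ l ≤ n−1.
The remaining sets (b), (c), (d), (e) satisfy all four rules.

(a)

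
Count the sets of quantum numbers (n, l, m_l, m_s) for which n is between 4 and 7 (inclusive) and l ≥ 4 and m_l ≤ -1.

56

Per-shell orbital counts meeting the constraint:
n=5 → 4; n=6 → 9; n=7 → 15.
Orbitals: 4 + 9 + 15 = 28. Including both spin states (m_s = ±1/2) gives 2 × 28 = 56 states.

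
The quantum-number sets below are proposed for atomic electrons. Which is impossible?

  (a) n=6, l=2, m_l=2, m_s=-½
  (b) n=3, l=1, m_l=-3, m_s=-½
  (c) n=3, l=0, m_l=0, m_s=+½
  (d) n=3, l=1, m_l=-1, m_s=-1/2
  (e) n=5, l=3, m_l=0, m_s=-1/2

(b)

(b) has |m_l| = 3 > l = 1, violating −l ≤ m_l ≤ l.
The remaining sets (a), (c), (d), (e) satisfy all four rules.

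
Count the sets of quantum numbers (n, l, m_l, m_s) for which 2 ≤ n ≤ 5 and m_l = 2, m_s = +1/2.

Count contributing orbitals for each principal shell:
n=3 → 1; n=4 → 2; n=5 → 3.
Orbitals: 1 + 2 + 3 = 6. With m_s fixed to +1/2 there is one state per orbital, so 6 states.

6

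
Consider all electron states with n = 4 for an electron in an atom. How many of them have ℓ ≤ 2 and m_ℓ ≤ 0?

The n = 4 shell has ℓ = 0 through 3; check each.
Contributions: ℓ=0 → 1; ℓ=1 → 2; ℓ=2 → 3.
Orbitals: 1 + 2 + 3 = 6. Each orbital carries two spin states, so 6 × 2 = 12 states.

12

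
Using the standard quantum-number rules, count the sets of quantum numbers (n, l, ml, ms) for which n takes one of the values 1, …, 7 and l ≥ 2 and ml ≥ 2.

70

Per-shell orbital counts meeting the constraint:
n=3 → 1; n=4 → 3; n=5 → 6; n=6 → 10; n=7 → 15.
Orbitals: 1 + 3 + 6 + 10 + 15 = 35. Including both spin states (ms = ±1/2) gives 2 × 35 = 70 states.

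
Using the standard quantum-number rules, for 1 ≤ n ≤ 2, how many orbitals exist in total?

5

Total orbitals = 1² + 2² = 5.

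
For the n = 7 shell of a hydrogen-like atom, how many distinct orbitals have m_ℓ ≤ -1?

21

Orbitals with m_ℓ ≤ -1, by ℓ: ℓ=1 → 1; ℓ=2 → 2; ℓ=3 → 3; ℓ=4 → 4; ℓ=5 → 5; ℓ=6 → 6.
Total orbitals: 1 + 2 + 3 + 4 + 5 + 6 = 21.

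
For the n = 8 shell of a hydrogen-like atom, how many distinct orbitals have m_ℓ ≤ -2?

The n = 8 shell has ℓ = 0 through 7; check each.
Per ℓ-value: ℓ=2 → 1; ℓ=3 → 2; ℓ=4 → 3; ℓ=5 → 4; ℓ=6 → 5; ℓ=7 → 6.
Total orbitals: 1 + 2 + 3 + 4 + 5 + 6 = 21.

21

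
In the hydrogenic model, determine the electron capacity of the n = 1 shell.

A shell holds 2n² electrons: 2 × 1² = 2 × 1 = 2.

2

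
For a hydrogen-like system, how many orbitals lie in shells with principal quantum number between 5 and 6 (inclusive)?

61

Shell n has n² orbitals: 5²=25 + 6²=36 = 61 orbitals.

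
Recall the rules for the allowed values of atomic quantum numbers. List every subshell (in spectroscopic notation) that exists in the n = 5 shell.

For n = 5, ℓ runs from 0 to 4. In spectroscopic notation ℓ = 0,1,2,… ↔ s,p,d,f,g,h,i, so the subshells are 5s, 5p, 5d, 5f, 5g.

5s, 5p, 5d, 5f, 5g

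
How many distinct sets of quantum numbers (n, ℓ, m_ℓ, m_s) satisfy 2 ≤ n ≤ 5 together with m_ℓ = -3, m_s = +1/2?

3

Count contributing orbitals for each principal shell:
n=4 → 1; n=5 → 2.
Orbitals: 1 + 2 = 3. With m_s fixed to +1/2 there is one state per orbital, so 3 states.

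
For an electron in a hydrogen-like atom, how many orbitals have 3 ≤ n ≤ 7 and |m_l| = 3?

For each n in the range, tally the orbitals obeying |m_l| = 3:
n=4 → 2; n=5 → 4; n=6 → 6; n=7 → 8.
Total orbitals: 2 + 4 + 6 + 8 = 20.

20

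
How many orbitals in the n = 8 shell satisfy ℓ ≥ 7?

The n = 8 shell has ℓ = 0 through 7; check each.
Contributions: ℓ=7 → 15.
Total orbitals: 15.

15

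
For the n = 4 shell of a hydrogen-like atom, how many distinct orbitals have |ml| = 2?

Go through l = 0, …, 3 (the values permitted for n = 4).
Per l-value: l=2 → 2; l=3 → 2.
Total orbitals: 2 + 2 = 4.

4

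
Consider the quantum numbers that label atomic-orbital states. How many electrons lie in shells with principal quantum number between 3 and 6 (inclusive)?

172

Shell n has n² orbitals: 3²=9 + 4²=16 + 5²=25 + 6²=36 = 86 orbitals.
Two spin states per orbital: 2 × 86 = 172 electrons.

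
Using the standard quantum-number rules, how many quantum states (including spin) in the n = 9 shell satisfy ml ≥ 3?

42

With n = 9 the allowed l are 0, 1, …, 8.
Contributions: l=3 → 1; l=4 → 2; l=5 → 3; l=6 → 4; l=7 → 5; l=8 → 6.
Orbitals: 1 + 2 + 3 + 4 + 5 + 6 = 21. Each orbital carries two spin states, so 21 × 2 = 42 states.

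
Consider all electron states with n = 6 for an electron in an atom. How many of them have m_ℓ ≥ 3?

For n = 6, ℓ ranges over 0 … 5.
Contributions: ℓ=3 → 1; ℓ=4 → 2; ℓ=5 → 3.
Orbitals: 1 + 2 + 3 = 6. Each orbital carries two spin states, so 6 × 2 = 12 states.

12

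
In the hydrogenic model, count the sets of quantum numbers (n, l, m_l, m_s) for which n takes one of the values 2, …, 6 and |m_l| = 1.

Treat each shell separately and count matching orbitals:
n=2 → 2; n=3 → 4; n=4 → 6; n=5 → 8; n=6 → 10.
Orbitals: 2 + 4 + 6 + 8 + 10 = 30. Including both spin states (m_s = ±1/2) gives 2 × 30 = 60 states.

60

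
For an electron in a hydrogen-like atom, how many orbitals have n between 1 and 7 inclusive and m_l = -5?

Per-shell orbital counts meeting the constraint:
n=6 → 1; n=7 → 2.
Total orbitals: 1 + 2 = 3.

3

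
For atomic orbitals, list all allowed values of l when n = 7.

0, 1, 2, 3, 4, 5, 6

l is an integer with 0 ≤ l ≤ n−1, so for n = 7: l = 0, 1, 2, 3, 4, 5, 6.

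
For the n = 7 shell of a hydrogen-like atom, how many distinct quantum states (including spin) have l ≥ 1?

For n = 7, l ranges over 0 … 6.
Per l-value: l=1 → 3; l=2 → 5; l=3 → 7; l=4 → 9; l=5 → 11; l=6 → 13.
Orbitals: 3 + 5 + 7 + 9 + 11 + 13 = 48. Each orbital carries two spin states, so 48 × 2 = 96 states.

96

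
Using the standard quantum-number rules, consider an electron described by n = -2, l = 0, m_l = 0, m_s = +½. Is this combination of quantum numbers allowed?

Invalid

The principal quantum number must be a positive integer (n ≥ 1), but here n = -2.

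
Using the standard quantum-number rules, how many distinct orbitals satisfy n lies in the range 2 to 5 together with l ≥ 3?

Treat each shell separately and count matching orbitals:
n=4 → 7; n=5 → 16.
Total orbitals: 7 + 16 = 23.

23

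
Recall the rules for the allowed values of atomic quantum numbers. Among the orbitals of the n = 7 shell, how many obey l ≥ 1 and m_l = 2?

With n = 7 the allowed l are 0, 1, …, 6.
Per l-value: l=2 → 1; l=3 → 1; l=4 → 1; l=5 → 1; l=6 → 1.
Total orbitals: 1 + 1 + 1 + 1 + 1 = 5.

5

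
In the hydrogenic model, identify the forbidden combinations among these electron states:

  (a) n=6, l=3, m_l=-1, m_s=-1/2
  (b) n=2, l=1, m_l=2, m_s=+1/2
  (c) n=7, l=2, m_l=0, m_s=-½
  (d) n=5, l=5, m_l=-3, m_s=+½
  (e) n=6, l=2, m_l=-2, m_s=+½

(b) and (d)

(b) has |m_l| = 2 > l = 1, violating −l ≤ m_l ≤ l.
(d) has l = 5 ≥ n = 5, violating 0 ≤ l ≤ n−1.
The remaining sets (a), (c), (e) satisfy all four rules.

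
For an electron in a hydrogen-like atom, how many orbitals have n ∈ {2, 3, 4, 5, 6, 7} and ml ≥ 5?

Go shell by shell, enumerating (l, ml) with ml ≥ 5:
n=6 → 1; n=7 → 3.
Total orbitals: 1 + 3 = 4.

4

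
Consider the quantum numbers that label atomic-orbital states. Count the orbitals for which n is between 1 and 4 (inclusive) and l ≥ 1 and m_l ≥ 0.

Per-shell orbital counts meeting the constraint:
n=2 → 2; n=3 → 5; n=4 → 9.
Total orbitals: 2 + 5 + 9 = 16.

16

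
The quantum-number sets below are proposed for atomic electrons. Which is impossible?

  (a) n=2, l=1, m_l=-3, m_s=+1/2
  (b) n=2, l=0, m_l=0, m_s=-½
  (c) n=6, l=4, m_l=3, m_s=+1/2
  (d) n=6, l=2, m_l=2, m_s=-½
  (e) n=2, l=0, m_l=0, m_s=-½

(a) has |m_l| = 3 > l = 1, violating −l ≤ m_l ≤ l.
The remaining sets (b), (c), (d), (e) satisfy all four rules.

(a)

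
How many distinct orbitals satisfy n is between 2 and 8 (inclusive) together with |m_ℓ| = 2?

Treat each shell separately and count matching orbitals:
n=3 → 2; n=4 → 4; n=5 → 6; n=6 → 8; n=7 → 10; n=8 → 12.
Total orbitals: 2 + 4 + 6 + 8 + 10 + 12 = 42.

42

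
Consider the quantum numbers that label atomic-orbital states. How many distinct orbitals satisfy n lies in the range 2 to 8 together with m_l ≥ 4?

20

Treat each shell separately and count matching orbitals:
n=5 → 1; n=6 → 3; n=7 → 6; n=8 → 10.
Total orbitals: 1 + 3 + 6 + 10 = 20.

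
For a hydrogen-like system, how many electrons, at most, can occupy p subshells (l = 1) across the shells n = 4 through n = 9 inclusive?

36

A p subshell (l = 1) exists for every n ≥ 2, so shells n = 4, 5, 6, 7, 8, 9 each contribute one — 6 subshells.
Since each p subshell holds 2(2·1+1) = 6 electrons, the total is 6 × 6 = 36.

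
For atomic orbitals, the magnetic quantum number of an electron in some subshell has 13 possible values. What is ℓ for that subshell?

m_ℓ ranges over 2ℓ+1 integers, so 2ℓ+1 = 13 ⇒ ℓ = 6.

ℓ = 6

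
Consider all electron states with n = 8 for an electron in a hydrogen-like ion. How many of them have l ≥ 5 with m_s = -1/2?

39

With n = 8 the allowed l are 0, 1, …, 7.
Per l-value: l=5 → 11; l=6 → 13; l=7 → 15.
Orbitals: 11 + 13 + 15 = 39. With m_s fixed to a single value there is one state per orbital, giving 39 states.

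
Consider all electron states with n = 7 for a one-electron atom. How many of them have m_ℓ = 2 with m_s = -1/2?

With n = 7 the allowed ℓ are 0, 1, …, 6.
Contributions: ℓ=2 → 1; ℓ=3 → 1; ℓ=4 → 1; ℓ=5 → 1; ℓ=6 → 1.
Orbitals: 1 + 1 + 1 + 1 + 1 = 5. With m_s fixed to a single value there is one state per orbital, giving 5 states.

5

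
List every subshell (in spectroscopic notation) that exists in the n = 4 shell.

For n = 4, l runs from 0 to 3. In spectroscopic notation l = 0,1,2,… ↔ s,p,d,f,g,h,i, so the subshells are 4s, 4p, 4d, 4f.

4s, 4p, 4d, 4f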